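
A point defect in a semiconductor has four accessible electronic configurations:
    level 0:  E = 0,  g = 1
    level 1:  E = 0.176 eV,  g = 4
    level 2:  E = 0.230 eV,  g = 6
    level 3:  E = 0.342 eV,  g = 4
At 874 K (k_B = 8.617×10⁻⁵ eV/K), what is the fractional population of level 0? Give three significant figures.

k_BT = 8.617×10⁻⁵ × 874 K = 0.075313 eV.
Eᵢ/kT = 0, 2.3369, 3.0539, 4.5410.
Z = Σ gᵢe^(−Eᵢ/kT) = 1·e^(−0) + 4·e^(−2.3369) + 6·e^(−3.0539) + 4·e^(−4.5410) = 1.0000 + 0.38651 + 0.28305 + 0.042651 = 1.7122.
P₀ = g₀ e^(−E₀/kT) / Z = 1.0000/1.7122 = 0.584.

0.584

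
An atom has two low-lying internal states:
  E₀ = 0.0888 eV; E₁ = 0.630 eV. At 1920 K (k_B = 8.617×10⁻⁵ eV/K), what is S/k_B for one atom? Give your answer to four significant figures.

0.1569

k_BT = 8.617×10⁻⁵ × 1920 K = 0.165446 eV.
Eᵢ/kT = 0.536731, 3.80789.
Z = Σ e^(−Eᵢ/kT) = e^(−0.536731) + e^(−3.80789) = 0.584656 + 0.0221950 = 0.606851.
⟨E⟩ = Σ EᵢPᵢ = 0.108594 eV.
S/k_B = ln Z + ⟨E⟩/kT = ln(0.606851) + 0.108594/0.165446 = -0.499472 + 0.656371 = 0.1569.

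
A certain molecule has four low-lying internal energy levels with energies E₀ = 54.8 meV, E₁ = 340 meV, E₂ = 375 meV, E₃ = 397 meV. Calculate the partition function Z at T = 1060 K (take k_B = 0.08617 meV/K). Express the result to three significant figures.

Z = 0.602

k_BT = 0.08617 × 1060 K = 91.340 meV.
Eᵢ/kT = 0.59996, 3.7224, 4.1055, 4.3464.
Z = Σ e^(−Eᵢ/kT) = e^(−0.59996) + e^(−3.7224) + e^(−4.1055) + e^(−4.3464) = 0.54883 + 0.024176 + 0.016482 + 0.012953 = 0.60244.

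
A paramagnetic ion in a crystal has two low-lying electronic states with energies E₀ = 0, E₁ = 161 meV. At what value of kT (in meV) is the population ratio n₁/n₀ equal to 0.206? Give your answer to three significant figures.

102 meV

n₁/n₀ = exp[−(E₁−E₀)/kT] = 0.206.
⇒ (E₁−E₀)/kT = ln(1/0.206) = ln(4.8544) = 1.5799.
kT = 161 meV / 1.5799 = 102 meV.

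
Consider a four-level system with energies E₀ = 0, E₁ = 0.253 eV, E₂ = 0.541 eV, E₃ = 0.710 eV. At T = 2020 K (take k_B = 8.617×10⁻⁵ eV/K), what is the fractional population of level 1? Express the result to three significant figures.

0.180

k_BT = 8.617×10⁻⁵ × 2020 K = 0.17406 eV.
Eᵢ/kT = 0, 1.4535, 3.1081, 4.0791.
Z = Σ e^(−Eᵢ/kT) = e^(−0) + e^(−1.4535) + e^(−3.1081) + e^(−4.0791) = 1.0000 + 0.23375 + 0.044686 + 0.016923 = 1.2954.
P₁ = e^(−E₁/kT) / Z = 0.23375/1.2954 = 0.180.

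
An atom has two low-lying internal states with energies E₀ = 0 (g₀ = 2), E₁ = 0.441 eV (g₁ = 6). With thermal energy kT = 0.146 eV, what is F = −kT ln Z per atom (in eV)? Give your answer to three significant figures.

Eᵢ/kT = 0, 3.0205.
Z = Σ gᵢe^(−Eᵢ/kT) = 2·e^(−0) + 6·e^(−3.0205) = 2.0000 + 0.29266 = 2.2927.
F = −kT ln Z = −0.146 × ln(2.2927) = −0.146 × 0.82973 = -0.121 eV.

-0.121 eV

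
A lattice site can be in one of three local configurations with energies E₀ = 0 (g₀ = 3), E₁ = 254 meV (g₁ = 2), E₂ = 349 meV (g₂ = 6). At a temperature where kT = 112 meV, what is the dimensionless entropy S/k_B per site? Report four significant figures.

Eᵢ/kT = 0, 2.26786, 3.11607.
Z = Σ gᵢe^(−Eᵢ/kT) = 3·e^(−0) + 2·e^(−2.26786) + 6·e^(−3.11607) = 3.00000 + 0.207067 + 0.265986 = 3.47305.
⟨E⟩ = Σ EᵢPᵢ = 41.8722 meV.
S/k_B = ln Z + ⟨E⟩/kT = ln(3.47305) + 41.8722/112 = 1.24503 + 0.373859 = 1.619.

1.619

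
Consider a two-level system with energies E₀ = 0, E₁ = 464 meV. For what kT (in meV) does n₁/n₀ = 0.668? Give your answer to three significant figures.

n₁/n₀ = exp[−(E₁−E₀)/kT] = 0.668.
⇒ (E₁−E₀)/kT = ln(1/0.668) = ln(1.4970) = 0.40346.
kT = 464 meV / 0.40346 = 1150 meV.

1150 meV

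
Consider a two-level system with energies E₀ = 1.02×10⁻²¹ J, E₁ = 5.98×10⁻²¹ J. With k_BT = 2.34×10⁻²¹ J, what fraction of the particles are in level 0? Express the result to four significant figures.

Eᵢ/kT = 0.435897, 2.55556.
Z = Σ e^(−Eᵢ/kT) = e^(−0.435897) + e^(−2.55556) = 0.646684 + 0.0776487 = 0.724333.
P₀ = e^(−E₀/kT) / Z = 0.646684/0.724333 = 0.8928.

0.8928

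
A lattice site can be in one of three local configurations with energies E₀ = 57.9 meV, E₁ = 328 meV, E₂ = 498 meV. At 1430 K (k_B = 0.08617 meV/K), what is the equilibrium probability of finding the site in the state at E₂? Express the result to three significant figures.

0.0247

k_BT = 0.08617 × 1430 K = 123.22 meV.
Eᵢ/kT = 0.46989, 2.6619, 4.0416.
Z = Σ e^(−Eᵢ/kT) = e^(−0.46989) + e^(−2.6619) + e^(−4.0416) = 0.62507 + 0.069815 + 0.017569 = 0.71245.
P₂ = e^(−E₂/kT) / Z = 0.017569/0.71245 = 0.0247.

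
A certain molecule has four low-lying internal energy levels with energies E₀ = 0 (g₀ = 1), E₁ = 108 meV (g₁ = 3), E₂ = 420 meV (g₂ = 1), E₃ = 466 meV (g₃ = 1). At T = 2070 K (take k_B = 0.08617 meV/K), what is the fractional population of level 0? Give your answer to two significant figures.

k_BT = 0.08617 × 2070 K = 178.4 meV.
Eᵢ/kT = 0, 0.6054, 2.354, 2.612.
Z = Σ gᵢe^(−Eᵢ/kT) = 1·e^(−0) + 3·e^(−0.6054) + 1·e^(−2.354) + 1·e^(−2.612) = 1.000 + 1.638 + 0.09499 + 0.07339 = 2.806.
P₀ = g₀ e^(−E₀/kT) / Z = 1.000/2.806 = 0.36.

0.36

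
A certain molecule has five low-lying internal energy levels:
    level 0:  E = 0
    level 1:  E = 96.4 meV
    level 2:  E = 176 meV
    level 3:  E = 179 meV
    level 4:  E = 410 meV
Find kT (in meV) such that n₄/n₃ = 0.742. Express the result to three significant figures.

774 meV

n₄/n₃ = exp[−(E₄−E₃)/kT] = 0.742.
⇒ (E₄−E₃)/kT = ln(1/0.742) = ln(1.3477) = 0.29840.
kT = 231 meV / 0.29840 = 774 meV.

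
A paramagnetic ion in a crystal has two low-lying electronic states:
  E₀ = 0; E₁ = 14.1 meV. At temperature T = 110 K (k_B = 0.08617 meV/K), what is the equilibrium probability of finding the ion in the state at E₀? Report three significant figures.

0.816

k_BT = 0.08617 × 110 K = 9.4787 meV.
Eᵢ/kT = 0, 1.4875.
Z = Σ e^(−Eᵢ/kT) = e^(−0) + e^(−1.4875) = 1.0000 + 0.22594 = 1.2259.
P₀ = e^(−E₀/kT) / Z = 1.0000/1.2259 = 0.816.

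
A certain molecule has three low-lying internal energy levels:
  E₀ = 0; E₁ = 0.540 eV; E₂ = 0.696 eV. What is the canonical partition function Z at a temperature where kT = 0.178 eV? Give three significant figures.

Z = 1.07

Eᵢ/kT = 0, 3.0337, 3.9101.
Z = Σ e^(−Eᵢ/kT) = e^(−0) + e^(−3.0337) + e^(−3.9101) = 1.0000 + 0.048137 + 0.020038 = 1.0682.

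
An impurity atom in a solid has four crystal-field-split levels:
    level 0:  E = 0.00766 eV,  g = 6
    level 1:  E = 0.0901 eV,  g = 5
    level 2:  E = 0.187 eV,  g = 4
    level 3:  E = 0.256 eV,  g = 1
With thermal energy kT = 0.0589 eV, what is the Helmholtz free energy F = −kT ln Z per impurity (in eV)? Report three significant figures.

-0.111 eV

Eᵢ/kT = 0.13005, 1.5297, 3.1749, 4.3463.
Z = Σ gᵢe^(−Eᵢ/kT) = 6·e^(−0.13005) + 5·e^(−1.5297) + 4·e^(−3.1749) + 1·e^(−4.3463) = 5.2683 + 1.0830 + 0.16719 + 0.012955 = 6.5314.
F = −kT ln Z = −0.0589 × ln(6.5314) = −0.0589 × 1.8766 = -0.111 eV.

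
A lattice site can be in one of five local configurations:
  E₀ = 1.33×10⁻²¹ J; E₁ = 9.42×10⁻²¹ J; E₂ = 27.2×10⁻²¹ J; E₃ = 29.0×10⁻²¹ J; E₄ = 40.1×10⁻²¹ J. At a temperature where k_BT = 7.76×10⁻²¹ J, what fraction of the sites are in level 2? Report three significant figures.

Eᵢ/kT = 0.17139, 1.2139, 3.5052, 3.7371, 5.1675.
Z = Σ e^(−Eᵢ/kT) = e^(−0.17139) + e^(−1.2139) + e^(−3.5052) + e^(−3.7371) + e^(−5.1675) = 0.84249 + 0.29704 + 0.030041 + 0.023823 + 0.0056988 = 1.1991.
P₂ = e^(−E₂/kT) / Z = 0.030041/1.1991 = 0.0251.

0.0251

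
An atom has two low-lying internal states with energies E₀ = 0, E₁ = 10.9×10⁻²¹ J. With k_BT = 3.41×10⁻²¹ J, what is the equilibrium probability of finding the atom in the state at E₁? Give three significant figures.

Eᵢ/kT = 0, 3.1965.
Z = Σ e^(−Eᵢ/kT) = e^(−0) + e^(−3.1965) = 1.0000 + 0.040905 = 1.0409.
P₁ = e^(−E₁/kT) / Z = 0.040905/1.0409 = 0.0393.

0.0393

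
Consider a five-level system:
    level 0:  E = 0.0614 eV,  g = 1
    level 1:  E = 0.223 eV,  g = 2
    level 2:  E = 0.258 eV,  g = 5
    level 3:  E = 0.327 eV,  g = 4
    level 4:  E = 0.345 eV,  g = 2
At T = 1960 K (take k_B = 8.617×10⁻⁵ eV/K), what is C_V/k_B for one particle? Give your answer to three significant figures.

k_BT = 8.617×10⁻⁵ × 1960 K = 0.16889 eV.
Eᵢ/kT = 0.36355, 1.3204, 1.5276, 1.9362, 2.0427.
Z = Σ gᵢe^(−Eᵢ/kT) = 1·e^(−0.36355) + 2·e^(−1.3204) + 5·e^(−1.5276) + 4·e^(−1.9362) + 2·e^(−2.0427) = 0.69520 + 0.53406 + 1.0853 + 0.57700 + 0.25936 = 3.1509.
⟨E⟩ = 0.22849 eV, ⟨E²⟩ = 0.061566 eV².
C_V/k_B = (⟨E²⟩ − ⟨E⟩²)/(kT)² = (0.061566 − 0.052208)/0.028524 = 0.328.

0.328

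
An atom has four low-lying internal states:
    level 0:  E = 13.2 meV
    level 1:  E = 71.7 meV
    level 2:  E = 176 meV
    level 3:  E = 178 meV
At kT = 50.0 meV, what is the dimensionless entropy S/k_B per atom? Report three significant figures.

0.767

Eᵢ/kT = 0.26400, 1.4340, 3.5200, 3.5600.
Z = Σ e^(−Eᵢ/kT) = e^(−0.26400) + e^(−1.4340) + e^(−3.5200) + e^(−3.5600) = 0.76797 + 0.23835 + 0.029599 + 0.028439 = 1.0644.
⟨E⟩ = Σ EᵢPᵢ = 35.230 meV.
S/k_B = ln Z + ⟨E⟩/kT = ln(1.0644) + 35.230/50.0 = 0.062411 + 0.70460 = 0.767.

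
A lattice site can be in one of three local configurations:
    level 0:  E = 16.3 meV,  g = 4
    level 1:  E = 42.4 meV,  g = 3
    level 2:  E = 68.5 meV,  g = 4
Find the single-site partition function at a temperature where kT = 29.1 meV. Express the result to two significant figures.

Eᵢ/kT = 0.5601, 1.457, 2.354.
Z = Σ gᵢe^(−Eᵢ/kT) = 4·e^(−0.5601) + 3·e^(−1.457) + 4·e^(−2.354) = 2.285 + 0.6988 + 0.3800 = 3.364.

Z = 3.4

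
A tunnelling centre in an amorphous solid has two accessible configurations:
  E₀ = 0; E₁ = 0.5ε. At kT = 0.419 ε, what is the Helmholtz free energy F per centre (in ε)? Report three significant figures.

Eᵢ/kT = 0, 1.1933.
Z = Σ e^(−Eᵢ/kT) = e^(−0) + e^(−1.1933) = 1.0000 + 0.30322 = 1.3032.
F = −kT ln Z = −0.419 × ln(1.3032) = −0.419 × 0.26482 = -0.111 ε.

-0.111 ε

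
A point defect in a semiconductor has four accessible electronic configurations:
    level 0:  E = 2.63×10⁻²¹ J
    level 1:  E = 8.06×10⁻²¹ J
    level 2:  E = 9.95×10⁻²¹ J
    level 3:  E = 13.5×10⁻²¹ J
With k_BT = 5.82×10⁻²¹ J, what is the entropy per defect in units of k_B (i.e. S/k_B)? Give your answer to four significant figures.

Eᵢ/kT = 0.451890, 1.38488, 1.70962, 2.31959.
Z = Σ e^(−Eᵢ/kT) = e^(−0.451890) + e^(−1.38488) + e^(−1.70962) + e^(−2.31959) = 0.636424 + 0.250354 + 0.180935 + 0.0983139 = 1.16603.
⟨E⟩ = Σ EᵢPᵢ = 5.84821 ×10⁻²¹ J.
S/k_B = ln Z + ⟨E⟩/kT = ln(1.16603) + 5.84821/5.82 = 0.153605 + 1.00485 = 1.158.

1.158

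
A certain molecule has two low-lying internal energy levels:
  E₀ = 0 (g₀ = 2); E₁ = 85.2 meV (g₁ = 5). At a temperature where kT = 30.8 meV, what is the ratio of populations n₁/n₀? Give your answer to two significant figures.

n₁/n₀ = (g₁/g₀) exp[−(E₁−E₀)/kT] = (5/2) × exp(−(85.2 meV)/(30.8 meV)) = (5/2) × exp(-2.766) = 0.16.

0.16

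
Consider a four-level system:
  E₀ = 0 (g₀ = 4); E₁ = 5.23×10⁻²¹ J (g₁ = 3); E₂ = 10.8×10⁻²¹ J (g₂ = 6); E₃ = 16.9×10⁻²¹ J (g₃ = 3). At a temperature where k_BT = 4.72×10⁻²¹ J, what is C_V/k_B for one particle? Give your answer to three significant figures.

Eᵢ/kT = 0, 1.1081, 2.2881, 3.5805.
Z = Σ gᵢe^(−Eᵢ/kT) = 4·e^(−0) + 3·e^(−1.1081) + 6·e^(−2.2881) + 3·e^(−3.5805) = 4.0000 + 0.99056 + 0.60875 + 0.083585 = 5.6829.
⟨E⟩ = 2.3171, ⟨E²⟩ = 21.463.
C_V/k_B = (⟨E²⟩ − ⟨E⟩²)/(kT)² = (21.463 − 5.3690)/22.278 = 0.722.

0.722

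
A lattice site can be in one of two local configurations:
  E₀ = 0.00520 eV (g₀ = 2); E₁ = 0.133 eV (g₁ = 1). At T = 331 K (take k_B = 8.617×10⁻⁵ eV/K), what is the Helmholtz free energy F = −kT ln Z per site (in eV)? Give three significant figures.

-0.0147 eV

k_BT = 8.617×10⁻⁵ × 331 K = 0.028522 eV.
Eᵢ/kT = 0.18232, 4.6631.
Z = Σ gᵢe^(−Eᵢ/kT) = 2·e^(−0.18232) + 1·e^(−4.6631) = 1.6667 + 0.0094372 = 1.6761.
F = −kT ln Z = −0.028522 × ln(1.6761) = −0.028522 × 0.51647 = -0.0147 eV.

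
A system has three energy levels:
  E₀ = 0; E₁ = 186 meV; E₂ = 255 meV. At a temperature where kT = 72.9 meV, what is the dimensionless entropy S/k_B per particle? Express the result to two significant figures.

0.38

Eᵢ/kT = 0, 2.551, 3.498.
Z = Σ e^(−Eᵢ/kT) = e^(−0) + e^(−2.551) + e^(−3.498) = 1.000 + 0.07800 + 0.03026 = 1.108.
⟨E⟩ = Σ EᵢPᵢ = 20.06 meV.
S/k_B = ln Z + ⟨E⟩/kT = ln(1.108) + 20.06/72.9 = 0.1026 + 0.2752 = 0.38.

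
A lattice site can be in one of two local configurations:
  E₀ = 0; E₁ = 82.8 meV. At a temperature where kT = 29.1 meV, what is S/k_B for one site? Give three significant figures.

0.213

Eᵢ/kT = 0, 2.8454.
Z = Σ e^(−Eᵢ/kT) = e^(−0) + e^(−2.8454) = 1.0000 + 0.058111 = 1.0581.
⟨E⟩ = Σ EᵢPᵢ = 4.5474 meV.
S/k_B = ln Z + ⟨E⟩/kT = ln(1.0581) + 4.5474/29.1 = 0.056475 + 0.15627 = 0.213.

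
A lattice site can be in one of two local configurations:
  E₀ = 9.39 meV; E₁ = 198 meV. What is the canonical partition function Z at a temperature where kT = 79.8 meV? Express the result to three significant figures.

Eᵢ/kT = 0.11767, 2.4812.
Z = Σ e^(−Eᵢ/kT) = e^(−0.11767) + e^(−2.4812) = 0.88899 + 0.083643 = 0.97263.

Z = 0.973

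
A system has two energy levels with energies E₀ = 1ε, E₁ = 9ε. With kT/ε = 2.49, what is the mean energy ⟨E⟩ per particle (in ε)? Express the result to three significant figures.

Eᵢ/kT = 0.40161, 3.6145.
Z = Σ e^(−Eᵢ/kT) = e^(−0.40161) + e^(−3.6145) = 0.66924 + 0.026930 = 0.69617.
⟨E⟩ = Σ Eᵢ e^(−Eᵢ/kT) / Z = (1·0.66924 + 9·0.026930) / 0.69617 = 1.31 ε.

1.31 ε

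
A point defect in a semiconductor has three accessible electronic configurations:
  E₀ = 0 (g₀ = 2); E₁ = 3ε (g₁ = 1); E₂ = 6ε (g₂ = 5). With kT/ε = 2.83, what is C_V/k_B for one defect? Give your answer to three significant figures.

Eᵢ/kT = 0, 1.0601, 2.1201.
Z = Σ gᵢe^(−Eᵢ/kT) = 2·e^(−0) + 1·e^(−1.0601) + 5·e^(−2.1201) = 2.0000 + 0.34642 + 0.60010 = 2.9465.
⟨E⟩ = 1.5747 ε, ⟨E²⟩ = 8.3901 ε².
C_V/k_B = (⟨E²⟩ − ⟨E⟩²)/(kT)² = (8.3901 − 2.4797)/8.0089 = 0.738.

0.738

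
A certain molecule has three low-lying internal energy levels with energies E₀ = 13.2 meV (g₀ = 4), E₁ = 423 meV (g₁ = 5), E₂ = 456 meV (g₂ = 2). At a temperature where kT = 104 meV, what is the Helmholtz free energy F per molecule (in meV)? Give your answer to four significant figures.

-134.2 meV

Eᵢ/kT = 0.126923, 4.06731, 4.38462.
Z = Σ gᵢe^(−Eᵢ/kT) = 4·e^(−0.126923) + 5·e^(−4.06731) + 2·e^(−4.38462) = 3.52321 + 0.0856169 + 0.0249352 = 3.63376.
F = −kT ln Z = −104 × ln(3.63376) = −104 × 1.29027 = -134.2 meV.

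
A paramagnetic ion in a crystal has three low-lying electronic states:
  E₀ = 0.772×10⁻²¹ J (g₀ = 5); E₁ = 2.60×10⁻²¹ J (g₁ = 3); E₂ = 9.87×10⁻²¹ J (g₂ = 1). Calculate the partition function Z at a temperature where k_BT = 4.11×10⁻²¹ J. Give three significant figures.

Eᵢ/kT = 0.18783, 0.63260, 2.4015.
Z = Σ gᵢe^(−Eᵢ/kT) = 5·e^(−0.18783) + 3·e^(−0.63260) + 1·e^(−2.4015) = 4.1438 + 1.5936 + 0.090582 = 5.8280.

Z = 5.83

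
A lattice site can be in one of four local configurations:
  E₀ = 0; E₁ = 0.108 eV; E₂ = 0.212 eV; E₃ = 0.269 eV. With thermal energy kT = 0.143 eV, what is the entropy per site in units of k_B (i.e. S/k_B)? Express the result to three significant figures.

Eᵢ/kT = 0, 0.75524, 1.4825, 1.8811.
Z = Σ e^(−Eᵢ/kT) = e^(−0) + e^(−0.75524) + e^(−1.4825) + e^(−1.8811) = 1.0000 + 0.46990 + 0.22707 + 0.15242 = 1.8494.
⟨E⟩ = Σ EᵢPᵢ = 0.075640 eV.
S/k_B = ln Z + ⟨E⟩/kT = ln(1.8494) + 0.075640/0.143 = 0.61486 + 0.52895 = 1.14.

1.14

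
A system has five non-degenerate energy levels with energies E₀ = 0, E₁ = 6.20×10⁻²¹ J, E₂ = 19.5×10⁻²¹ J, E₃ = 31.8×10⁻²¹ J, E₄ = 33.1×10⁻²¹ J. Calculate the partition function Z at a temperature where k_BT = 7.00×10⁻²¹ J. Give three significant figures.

Eᵢ/kT = 0, 0.88571, 2.7857, 4.5429, 4.7286.
Z = Σ e^(−Eᵢ/kT) = e^(−0) + e^(−0.88571) + e^(−2.7857) + e^(−4.5429) + e^(−4.7286) = 1.0000 + 0.41242 + 0.061686 + 0.010642 + 0.0088388 = 1.4936.

Z = 1.49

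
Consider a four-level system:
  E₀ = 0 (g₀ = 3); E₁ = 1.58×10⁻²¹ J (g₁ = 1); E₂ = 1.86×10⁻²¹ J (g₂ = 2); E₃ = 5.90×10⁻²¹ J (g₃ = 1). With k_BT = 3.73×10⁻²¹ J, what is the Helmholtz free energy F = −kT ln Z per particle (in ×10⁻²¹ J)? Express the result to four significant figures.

-6.059 ×10⁻²¹ J

Eᵢ/kT = 0, 0.423592, 0.498660, 1.58177.
Z = Σ gᵢe^(−Eᵢ/kT) = 3·e^(−0) + 1·e^(−0.423592) + 2·e^(−0.498660) + 1·e^(−1.58177) = 3.00000 + 0.654691 + 1.21469 + 0.205611 = 5.07499.
F = −kT ln Z = −3.73 × ln(5.07499) = −3.73 × 1.62432 = -6.059 ×10⁻²¹ J.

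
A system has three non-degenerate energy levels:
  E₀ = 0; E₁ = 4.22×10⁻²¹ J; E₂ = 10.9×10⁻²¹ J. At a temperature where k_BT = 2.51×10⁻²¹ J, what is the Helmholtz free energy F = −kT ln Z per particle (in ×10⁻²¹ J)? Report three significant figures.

Eᵢ/kT = 0, 1.6813, 4.3426.
Z = Σ e^(−Eᵢ/kT) = e^(−0) + e^(−1.6813) + e^(−4.3426) = 1.0000 + 0.18613 + 0.013003 = 1.1991.
F = −kT ln Z = −2.51 × ln(1.1991) = −2.51 × 0.18157 = -0.456 ×10⁻²¹ J.

-0.456 ×10⁻²¹ J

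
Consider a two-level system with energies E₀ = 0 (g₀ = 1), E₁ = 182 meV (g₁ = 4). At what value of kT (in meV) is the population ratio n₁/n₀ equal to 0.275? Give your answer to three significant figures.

n₁/n₀ = (g₁/g₀) exp[−(E₁−E₀)/kT] = 0.275.
⇒ (E₁−E₀)/kT = ln((4/1)/0.275) = ln(14.545) = 2.6772.
kT = 182 meV / 2.6772 = 68.0 meV.

68.0 meV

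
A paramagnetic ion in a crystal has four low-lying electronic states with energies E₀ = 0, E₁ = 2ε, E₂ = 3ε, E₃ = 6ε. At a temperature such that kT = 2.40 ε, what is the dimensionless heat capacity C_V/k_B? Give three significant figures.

0.437

Eᵢ/kT = 0, 0.83333, 1.2500, 2.5000.
Z = Σ e^(−Eᵢ/kT) = e^(−0) + e^(−0.83333) + e^(−1.2500) + e^(−2.5000) = 1.0000 + 0.43460 + 0.28650 + 0.082085 = 1.8032.
⟨E⟩ = 1.2318 ε, ⟨E²⟩ = 4.0328 ε².
C_V/k_B = (⟨E²⟩ − ⟨E⟩²)/(kT)² = (4.0328 − 1.5173)/5.7600 = 0.437.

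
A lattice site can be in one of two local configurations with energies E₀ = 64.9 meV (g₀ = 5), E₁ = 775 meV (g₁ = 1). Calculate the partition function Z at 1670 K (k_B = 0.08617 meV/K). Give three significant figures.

k_BT = 0.08617 × 1670 K = 143.90 meV.
Eᵢ/kT = 0.45101, 5.3857.
Z = Σ gᵢe^(−Eᵢ/kT) = 5·e^(−0.45101) + 1·e^(−5.3857) = 3.1849 + 0.0045816 = 3.1895.

Z = 3.19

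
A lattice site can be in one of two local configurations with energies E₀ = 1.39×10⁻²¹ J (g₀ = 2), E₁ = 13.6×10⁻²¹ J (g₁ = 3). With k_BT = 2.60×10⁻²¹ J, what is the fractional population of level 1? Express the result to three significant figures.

Eᵢ/kT = 0.53462, 5.2308.
Z = Σ gᵢe^(−Eᵢ/kT) = 2·e^(−0.53462) + 3·e^(−5.2308) = 1.1718 + 0.016048 = 1.1878.
P₁ = g₁ e^(−E₁/kT) / Z = 0.016048/1.1878 = 0.0135.

0.0135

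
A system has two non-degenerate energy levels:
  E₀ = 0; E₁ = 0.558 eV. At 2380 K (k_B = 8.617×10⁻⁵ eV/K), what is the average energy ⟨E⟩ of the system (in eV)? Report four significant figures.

k_BT = 8.617×10⁻⁵ × 2380 K = 0.205085 eV.
Eᵢ/kT = 0, 2.72082.
Z = Σ e^(−Eᵢ/kT) = e^(−0) + e^(−2.72082) = 1.00000 + 0.0658208 = 1.06582.
⟨E⟩ = Σ Eᵢ e^(−Eᵢ/kT) / Z = (0·1.00000 + 0.558·0.0658208) / 1.06582 = 0.03446 eV.

0.03446 eV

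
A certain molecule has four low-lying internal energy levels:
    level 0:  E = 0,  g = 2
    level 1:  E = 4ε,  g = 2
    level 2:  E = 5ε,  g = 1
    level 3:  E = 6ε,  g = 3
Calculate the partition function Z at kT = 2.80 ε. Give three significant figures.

Z = 3.00

Eᵢ/kT = 0, 1.4286, 1.7857, 2.1429.
Z = Σ gᵢe^(−Eᵢ/kT) = 2·e^(−0) + 2·e^(−1.4286) + 1·e^(−1.7857) + 3·e^(−2.1429) = 2.0000 + 0.47929 + 0.16768 + 0.35194 = 2.9989.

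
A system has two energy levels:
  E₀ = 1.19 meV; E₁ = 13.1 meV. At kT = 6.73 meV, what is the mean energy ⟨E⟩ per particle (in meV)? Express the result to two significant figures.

2.9 meV

Eᵢ/kT = 0.1768, 1.947.
Z = Σ e^(−Eᵢ/kT) = e^(−0.1768) + e^(−1.947) = 0.8379 + 0.1427 = 0.9806.
⟨E⟩ = Σ Eᵢ e^(−Eᵢ/kT) / Z = (1.19·0.8379 + 13.1·0.1427) / 0.9806 = 2.9 meV.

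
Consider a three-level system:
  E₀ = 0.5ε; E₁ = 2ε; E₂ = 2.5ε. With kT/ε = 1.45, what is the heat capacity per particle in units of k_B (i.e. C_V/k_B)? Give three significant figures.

0.337

Eᵢ/kT = 0.34483, 1.3793, 1.7241.
Z = Σ e^(−Eᵢ/kT) = e^(−0.34483) + e^(−1.3793) + e^(−1.7241) = 0.70834 + 0.25175 + 0.17833 = 1.1384.
⟨E⟩ = 1.1450 ε, ⟨E²⟩ = 2.0192 ε².
C_V/k_B = (⟨E²⟩ − ⟨E⟩²)/(kT)² = (2.0192 − 1.3110)/2.1025 = 0.337.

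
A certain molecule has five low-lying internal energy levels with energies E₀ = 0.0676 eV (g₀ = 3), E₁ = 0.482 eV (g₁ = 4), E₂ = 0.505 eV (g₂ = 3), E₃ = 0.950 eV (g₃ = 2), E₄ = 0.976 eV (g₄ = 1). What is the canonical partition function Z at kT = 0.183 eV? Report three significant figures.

Z = 2.57

Eᵢ/kT = 0.36940, 2.6339, 2.7596, 5.1913, 5.3333.
Z = Σ gᵢe^(−Eᵢ/kT) = 3·e^(−0.36940) + 4·e^(−2.6339) + 3·e^(−2.7596) + 2·e^(−5.1913) + 1·e^(−5.3333) = 2.0734 + 0.28719 + 0.18995 + 0.011130 + 0.0048281 = 2.5665.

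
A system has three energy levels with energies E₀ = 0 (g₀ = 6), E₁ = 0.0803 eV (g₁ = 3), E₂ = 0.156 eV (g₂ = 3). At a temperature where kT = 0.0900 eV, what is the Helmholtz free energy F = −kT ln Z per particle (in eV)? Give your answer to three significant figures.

-0.184 eV

Eᵢ/kT = 0, 0.89222, 1.7333.
Z = Σ gᵢe^(−Eᵢ/kT) = 6·e^(−0) + 3·e^(−0.89222) + 3·e^(−1.7333) = 6.0000 + 1.2292 + 0.53010 = 7.7593.
F = −kT ln Z = −0.0900 × ln(7.7593) = −0.0900 × 2.0489 = -0.184 eV.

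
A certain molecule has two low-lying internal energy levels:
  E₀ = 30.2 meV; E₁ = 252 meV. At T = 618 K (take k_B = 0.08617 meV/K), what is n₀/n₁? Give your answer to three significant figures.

k_BT = 0.08617 × 618 K = 53.253 meV.
n₀/n₁ = exp[−(E₀−E₁)/kT] = exp(−(-221.8 meV)/(53.253 meV)) = exp(4.1650) = 64.4.

64.4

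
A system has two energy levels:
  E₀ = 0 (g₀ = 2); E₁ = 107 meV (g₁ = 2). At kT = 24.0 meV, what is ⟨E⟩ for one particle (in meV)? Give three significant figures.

Eᵢ/kT = 0, 4.4583.
Z = Σ gᵢe^(−Eᵢ/kT) = 2·e^(−0) + 2·e^(−4.4583) = 2.0000 + 0.023164 = 2.0232.
⟨E⟩ = Σ Eᵢ gᵢe^(−Eᵢ/kT) / Z = (0·2.0000 + 107·0.023164) / 2.0232 = 1.23 meV.

1.23 meV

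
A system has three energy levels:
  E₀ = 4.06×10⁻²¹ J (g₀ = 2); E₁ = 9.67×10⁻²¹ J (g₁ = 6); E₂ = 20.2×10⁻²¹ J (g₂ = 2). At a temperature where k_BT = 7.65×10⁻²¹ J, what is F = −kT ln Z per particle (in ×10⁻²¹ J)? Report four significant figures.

Eᵢ/kT = 0.530719, 1.26405, 2.64052.
Z = Σ gᵢe^(−Eᵢ/kT) = 2·e^(−0.530719) + 6·e^(−1.26405) + 2·e^(−2.64052) = 1.17636 + 1.69505 + 0.142648 = 3.01406.
F = −kT ln Z = −7.65 × ln(3.01406) = −7.65 × 1.10329 = -8.440 ×10⁻²¹ J.

-8.440 ×10⁻²¹ J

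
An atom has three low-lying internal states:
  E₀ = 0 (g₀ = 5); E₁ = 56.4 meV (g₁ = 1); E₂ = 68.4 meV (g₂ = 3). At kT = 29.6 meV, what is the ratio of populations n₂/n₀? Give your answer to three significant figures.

n₂/n₀ = (g₂/g₀) exp[−(E₂−E₀)/kT] = (3/5) × exp(−(68.4 meV)/(29.6 meV)) = (3/5) × exp(-2.3108) = 0.0595.

0.0595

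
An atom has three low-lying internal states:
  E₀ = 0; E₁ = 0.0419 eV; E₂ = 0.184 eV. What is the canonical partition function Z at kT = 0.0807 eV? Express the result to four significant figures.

Z = 1.697

Eᵢ/kT = 0, 0.519207, 2.28005.
Z = Σ e^(−Eᵢ/kT) = e^(−0) + e^(−0.519207) + e^(−2.28005) = 1.00000 + 0.594992 + 0.102279 = 1.69727.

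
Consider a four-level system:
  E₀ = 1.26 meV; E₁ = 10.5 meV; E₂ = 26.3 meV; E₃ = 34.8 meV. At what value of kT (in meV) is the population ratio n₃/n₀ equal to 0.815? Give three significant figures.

164 meV

n₃/n₀ = exp[−(E₃−E₀)/kT] = 0.815.
⇒ (E₃−E₀)/kT = ln(1/0.815) = ln(1.2270) = 0.20457.
kT = 33.54 meV / 0.20457 = 164 meV.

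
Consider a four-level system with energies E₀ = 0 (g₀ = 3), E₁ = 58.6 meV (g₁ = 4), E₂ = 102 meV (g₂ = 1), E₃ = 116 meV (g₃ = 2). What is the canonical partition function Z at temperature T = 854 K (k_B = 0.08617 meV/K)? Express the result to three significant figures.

k_BT = 0.08617 × 854 K = 73.589 meV.
Eᵢ/kT = 0, 0.79631, 1.3861, 1.5763.
Z = Σ gᵢe^(−Eᵢ/kT) = 3·e^(−0) + 4·e^(−0.79631) + 1·e^(−1.3861) + 2·e^(−1.5763) = 3.0000 + 1.8040 + 0.25005 + 0.41348 = 5.4675.

Z = 5.47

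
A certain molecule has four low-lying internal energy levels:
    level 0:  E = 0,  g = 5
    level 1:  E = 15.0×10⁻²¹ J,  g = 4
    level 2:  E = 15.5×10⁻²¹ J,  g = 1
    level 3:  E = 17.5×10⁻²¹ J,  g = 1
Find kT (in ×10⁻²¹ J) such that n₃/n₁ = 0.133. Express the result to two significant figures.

n₃/n₁ = (g₃/g₁) exp[−(E₃−E₁)/kT] = 0.133.
⇒ (E₃−E₁)/kT = ln((1/4)/0.133) = ln(1.880) = 0.6313.
kT = 2.5 ×10⁻²¹ J / 0.6313 = 4.0 ×10⁻²¹ J.

4.0 ×10⁻²¹ J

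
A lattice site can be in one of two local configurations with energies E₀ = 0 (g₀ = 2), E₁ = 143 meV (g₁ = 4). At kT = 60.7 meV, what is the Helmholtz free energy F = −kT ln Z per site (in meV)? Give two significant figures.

-53 meV

Eᵢ/kT = 0, 2.356.
Z = Σ gᵢe^(−Eᵢ/kT) = 2·e^(−0) + 4·e^(−2.356) = 2.000 + 0.3792 = 2.379.
F = −kT ln Z = −60.7 × ln(2.379) = −60.7 × 0.8667 = -53 meV.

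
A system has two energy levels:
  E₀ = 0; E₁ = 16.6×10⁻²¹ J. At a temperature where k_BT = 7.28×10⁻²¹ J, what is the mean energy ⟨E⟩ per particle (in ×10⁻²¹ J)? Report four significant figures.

1.540 ×10⁻²¹ J

Eᵢ/kT = 0, 2.28022.
Z = Σ e^(−Eᵢ/kT) = e^(−0) + e^(−2.28022) = 1.00000 + 0.102262 = 1.10226.
⟨E⟩ = Σ Eᵢ e^(−Eᵢ/kT) / Z = (0·1.00000 + 16.6·0.102262) / 1.10226 = 1.540 ×10⁻²¹ J.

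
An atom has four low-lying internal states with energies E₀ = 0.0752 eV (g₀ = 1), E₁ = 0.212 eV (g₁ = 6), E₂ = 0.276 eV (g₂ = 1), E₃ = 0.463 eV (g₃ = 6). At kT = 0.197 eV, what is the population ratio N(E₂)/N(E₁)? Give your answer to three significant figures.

n₂/n₁ = (g₂/g₁) exp[−(E₂−E₁)/kT] = (1/6) × exp(−(0.064 eV)/(0.197 eV)) = (1/6) × exp(-0.32487) = 0.120.

0.120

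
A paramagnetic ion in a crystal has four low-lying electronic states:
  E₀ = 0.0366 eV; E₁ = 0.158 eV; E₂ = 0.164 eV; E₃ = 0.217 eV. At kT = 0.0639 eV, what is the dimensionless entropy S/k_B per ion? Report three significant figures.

0.834

Eᵢ/kT = 0.57277, 2.4726, 2.5665, 3.3959.
Z = Σ e^(−Eᵢ/kT) = e^(−0.57277) + e^(−2.4726) + e^(−2.5665) + e^(−3.3959) = 0.56396 + 0.084365 + 0.076804 + 0.033510 = 0.75864.
⟨E⟩ = Σ EᵢPᵢ = 0.070967 eV.
S/k_B = ln Z + ⟨E⟩/kT = ln(0.75864) + 0.070967/0.0639 = -0.27623 + 1.1106 = 0.834.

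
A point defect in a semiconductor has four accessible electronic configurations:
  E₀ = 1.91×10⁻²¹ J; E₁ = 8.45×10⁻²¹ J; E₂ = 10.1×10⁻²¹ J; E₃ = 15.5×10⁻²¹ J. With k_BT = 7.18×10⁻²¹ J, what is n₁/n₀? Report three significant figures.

n₁/n₀ = exp[−(E₁−E₀)/kT] = exp(−(6.54 ×10⁻²¹ J)/(7.18 ×10⁻²¹ J)) = exp(-0.91086) = 0.402.

0.402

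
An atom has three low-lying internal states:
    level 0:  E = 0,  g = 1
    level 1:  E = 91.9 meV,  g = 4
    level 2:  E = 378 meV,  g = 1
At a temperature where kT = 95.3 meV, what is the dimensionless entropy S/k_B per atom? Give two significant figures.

1.5

Eᵢ/kT = 0, 0.9643, 3.966.
Z = Σ gᵢe^(−Eᵢ/kT) = 1·e^(−0) + 4·e^(−0.9643) + 1·e^(−3.966) = 1.000 + 1.525 + 0.01895 = 2.544.
⟨E⟩ = Σ EᵢPᵢ = 57.91 meV.
S/k_B = ln Z + ⟨E⟩/kT = ln(2.544) + 57.91/95.3 = 0.9337 + 0.6077 = 1.5.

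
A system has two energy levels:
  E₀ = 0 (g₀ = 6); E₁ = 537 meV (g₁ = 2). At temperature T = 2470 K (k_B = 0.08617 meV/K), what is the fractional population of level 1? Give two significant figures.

k_BT = 0.08617 × 2470 K = 212.8 meV.
Eᵢ/kT = 0, 2.523.
Z = Σ gᵢe^(−Eᵢ/kT) = 6·e^(−0) + 2·e^(−2.523) = 6.000 + 0.1604 = 6.160.
P₁ = g₁ e^(−E₁/kT) / Z = 0.1604/6.160 = 0.026.

0.026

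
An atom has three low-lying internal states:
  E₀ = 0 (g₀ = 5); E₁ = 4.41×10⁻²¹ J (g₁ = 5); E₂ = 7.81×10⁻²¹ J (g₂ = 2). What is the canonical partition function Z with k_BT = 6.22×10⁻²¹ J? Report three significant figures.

Z = 8.03

Eᵢ/kT = 0, 0.70900, 1.2556.
Z = Σ gᵢe^(−Eᵢ/kT) = 5·e^(−0) + 5·e^(−0.70900) + 2·e^(−1.2556) = 5.0000 + 2.4607 + 0.56981 = 8.0305.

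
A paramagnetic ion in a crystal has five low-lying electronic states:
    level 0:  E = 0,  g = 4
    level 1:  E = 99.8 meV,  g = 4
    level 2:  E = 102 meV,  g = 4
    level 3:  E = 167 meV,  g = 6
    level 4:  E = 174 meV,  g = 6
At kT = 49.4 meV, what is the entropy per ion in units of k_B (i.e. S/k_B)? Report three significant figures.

2.32

Eᵢ/kT = 0, 2.0202, 2.0648, 3.3806, 3.5223.
Z = Σ gᵢe^(−Eᵢ/kT) = 4·e^(−0) + 4·e^(−2.0202) + 4·e^(−2.0648) + 6·e^(−3.3806) + 6·e^(−3.5223) = 4.0000 + 0.53052 + 0.50737 + 0.20416 + 0.17719 = 5.4192.
⟨E⟩ = Σ EᵢPᵢ = 31.300 meV.
S/k_B = ln Z + ⟨E⟩/kT = ln(5.4192) + 31.300/49.4 = 1.6899 + 0.63360 = 2.32.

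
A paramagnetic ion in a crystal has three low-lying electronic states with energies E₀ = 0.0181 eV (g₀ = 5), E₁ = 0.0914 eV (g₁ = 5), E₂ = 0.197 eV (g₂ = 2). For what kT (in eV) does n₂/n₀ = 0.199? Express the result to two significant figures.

n₂/n₀ = (g₂/g₀) exp[−(E₂−E₀)/kT] = 0.199.
⇒ (E₂−E₀)/kT = ln((2/5)/0.199) = ln(2.010) = 0.6981.
kT = 0.1789 eV / 0.6981 = 0.26 eV.

0.26 eV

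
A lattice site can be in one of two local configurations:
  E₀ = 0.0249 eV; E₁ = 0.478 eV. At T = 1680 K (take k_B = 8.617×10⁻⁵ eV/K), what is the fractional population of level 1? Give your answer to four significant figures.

0.04189

k_BT = 8.617×10⁻⁵ × 1680 K = 0.144766 eV.
Eᵢ/kT = 0.172002, 3.30188.
Z = Σ e^(−Eᵢ/kT) = e^(−0.172002) + e^(−3.30188) = 0.841977 + 0.0368139 = 0.878791.
P₁ = e^(−E₁/kT) / Z = 0.0368139/0.878791 = 0.04189.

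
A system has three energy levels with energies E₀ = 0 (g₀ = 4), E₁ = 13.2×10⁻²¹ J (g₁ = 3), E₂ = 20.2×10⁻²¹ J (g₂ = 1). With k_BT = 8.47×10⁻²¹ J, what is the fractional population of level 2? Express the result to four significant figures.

0.01950

Eᵢ/kT = 0, 1.55844, 2.38489.
Z = Σ gᵢe^(−Eᵢ/kT) = 4·e^(−0) + 3·e^(−1.55844) + 1·e^(−2.38489) = 4.00000 + 0.631392 + 0.0920991 = 4.72349.
P₂ = g₂ e^(−E₂/kT) / Z = 0.0920991/4.72349 = 0.01950.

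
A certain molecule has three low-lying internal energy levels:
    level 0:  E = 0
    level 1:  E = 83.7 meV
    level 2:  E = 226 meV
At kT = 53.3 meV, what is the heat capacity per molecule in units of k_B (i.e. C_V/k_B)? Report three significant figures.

Eᵢ/kT = 0, 1.5704, 4.2402.
Z = Σ e^(−Eᵢ/kT) = e^(−0) + e^(−1.5704) + e^(−4.2402) = 1.0000 + 0.20796 + 0.014405 = 1.2224.
⟨E⟩ = 16.903 meV, ⟨E²⟩ = 1793.7 meV².
C_V/k_B = (⟨E²⟩ − ⟨E⟩²)/(kT)² = (1793.7 − 285.71)/2840.9 = 0.531.

0.531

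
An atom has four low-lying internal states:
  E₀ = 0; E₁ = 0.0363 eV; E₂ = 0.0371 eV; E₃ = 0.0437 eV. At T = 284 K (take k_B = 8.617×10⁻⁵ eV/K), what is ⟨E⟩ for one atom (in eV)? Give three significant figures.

0.0147 eV

k_BT = 8.617×10⁻⁵ × 284 K = 0.024472 eV.
Eᵢ/kT = 0, 1.4833, 1.5160, 1.7857.
Z = Σ e^(−Eᵢ/kT) = e^(−0) + e^(−1.4833) + e^(−1.5160) + e^(−1.7857) = 1.0000 + 0.22689 + 0.21959 + 0.16768 = 1.6142.
⟨E⟩ = Σ Eᵢ e^(−Eᵢ/kT) / Z = (0·1.0000 + 0.0363·0.22689 + 0.0371·0.21959 + 0.0437·0.16768) / 1.6142 = 0.0147 eV.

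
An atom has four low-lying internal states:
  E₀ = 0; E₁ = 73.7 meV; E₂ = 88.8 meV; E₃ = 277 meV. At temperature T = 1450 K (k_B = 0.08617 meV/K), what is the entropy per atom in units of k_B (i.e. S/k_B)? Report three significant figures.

1.19

k_BT = 0.08617 × 1450 K = 124.95 meV.
Eᵢ/kT = 0, 0.58984, 0.71068, 2.2169.
Z = Σ e^(−Eᵢ/kT) = e^(−0) + e^(−0.58984) + e^(−0.71068) + e^(−2.2169) = 1.0000 + 0.55442 + 0.49131 + 0.10895 = 2.1547.
⟨E⟩ = Σ EᵢPᵢ = 53.218 meV.
S/k_B = ln Z + ⟨E⟩/kT = ln(2.1547) + 53.218/124.95 = 0.76765 + 0.42591 = 1.19.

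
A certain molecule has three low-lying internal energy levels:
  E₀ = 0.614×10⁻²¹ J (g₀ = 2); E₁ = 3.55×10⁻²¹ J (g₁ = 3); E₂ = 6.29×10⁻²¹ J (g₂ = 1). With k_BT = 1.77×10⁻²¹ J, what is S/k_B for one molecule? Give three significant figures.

Eᵢ/kT = 0.34689, 2.0056, 3.5537.
Z = Σ gᵢe^(−Eᵢ/kT) = 2·e^(−0.34689) + 3·e^(−2.0056) + 1·e^(−3.5537) = 1.4138 + 0.40374 + 0.028619 = 1.8462.
⟨E⟩ = Σ EᵢPᵢ = 1.3440 ×10⁻²¹ J.
S/k_B = ln Z + ⟨E⟩/kT = ln(1.8462) + 1.3440/1.77 = 0.61313 + 0.75932 = 1.37.

1.37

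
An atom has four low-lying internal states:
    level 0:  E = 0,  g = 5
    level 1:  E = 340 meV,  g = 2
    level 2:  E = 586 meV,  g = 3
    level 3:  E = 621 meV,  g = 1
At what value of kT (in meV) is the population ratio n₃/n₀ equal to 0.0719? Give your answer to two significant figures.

n₃/n₀ = (g₃/g₀) exp[−(E₃−E₀)/kT] = 0.0719.
⇒ (E₃−E₀)/kT = ln((1/5)/0.0719) = ln(2.782) = 1.023.
kT = 621 meV / 1.023 = 610 meV.

610 meV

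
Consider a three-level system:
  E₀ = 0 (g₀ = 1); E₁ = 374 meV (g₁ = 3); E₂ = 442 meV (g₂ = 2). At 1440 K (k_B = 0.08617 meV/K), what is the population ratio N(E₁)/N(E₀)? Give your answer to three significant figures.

0.147

k_BT = 0.08617 × 1440 K = 124.08 meV.
n₁/n₀ = (g₁/g₀) exp[−(E₁−E₀)/kT] = (3/1) × exp(−(374 meV)/(124.08 meV)) = (3/1) × exp(-3.0142) = 0.147.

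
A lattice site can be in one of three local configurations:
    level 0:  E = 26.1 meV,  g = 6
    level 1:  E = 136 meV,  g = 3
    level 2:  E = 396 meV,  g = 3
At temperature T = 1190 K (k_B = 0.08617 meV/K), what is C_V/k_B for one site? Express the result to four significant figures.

0.2765

k_BT = 0.08617 × 1190 K = 102.542 meV.
Eᵢ/kT = 0.254530, 1.32629, 3.86183.
Z = Σ gᵢe^(−Eᵢ/kT) = 6·e^(−0.254530) + 3·e^(−1.32629) + 3·e^(−3.86183) = 4.65168 + 0.796381 + 0.0630884 = 5.51115.
⟨E⟩ = 46.2153 meV, ⟨E²⟩ = 5042.85 meV².
C_V/k_B = (⟨E²⟩ − ⟨E⟩²)/(kT)² = (5042.85 − 2135.85)/10514.9 = 0.2765.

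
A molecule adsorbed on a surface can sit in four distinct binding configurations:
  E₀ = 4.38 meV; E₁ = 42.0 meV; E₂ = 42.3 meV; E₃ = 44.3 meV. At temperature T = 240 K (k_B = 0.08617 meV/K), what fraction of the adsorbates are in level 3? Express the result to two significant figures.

k_BT = 0.08617 × 240 K = 20.68 meV.
Eᵢ/kT = 0.2118, 2.031, 2.045, 2.142.
Z = Σ e^(−Eᵢ/kT) = e^(−0.2118) + e^(−2.031) + e^(−2.045) + e^(−2.142) = 0.8091 + 0.1312 + 0.1294 + 0.1174 = 1.187.
P₃ = e^(−E₃/kT) / Z = 0.1174/1.187 = 0.099.

0.099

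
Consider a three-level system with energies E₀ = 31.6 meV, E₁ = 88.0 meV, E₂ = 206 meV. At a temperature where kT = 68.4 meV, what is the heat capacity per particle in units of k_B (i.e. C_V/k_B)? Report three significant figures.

0.395

Eᵢ/kT = 0.46199, 1.2865, 3.0117.
Z = Σ e^(−Eᵢ/kT) = e^(−0.46199) + e^(−1.2865) + e^(−3.0117) = 0.63003 + 0.27624 + 0.049208 = 0.95548.
⟨E⟩ = 56.888 meV, ⟨E²⟩ = 5082.8 meV².
C_V/k_B = (⟨E²⟩ − ⟨E⟩²)/(kT)² = (5082.8 − 3236.2)/4678.6 = 0.395.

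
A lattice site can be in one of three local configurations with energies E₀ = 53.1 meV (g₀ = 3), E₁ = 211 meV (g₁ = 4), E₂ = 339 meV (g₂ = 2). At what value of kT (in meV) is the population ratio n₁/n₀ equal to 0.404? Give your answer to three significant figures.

132 meV

n₁/n₀ = (g₁/g₀) exp[−(E₁−E₀)/kT] = 0.404.
⇒ (E₁−E₀)/kT = ln((4/3)/0.404) = ln(3.3003) = 1.1940.
kT = 157.9 meV / 1.1940 = 132 meV.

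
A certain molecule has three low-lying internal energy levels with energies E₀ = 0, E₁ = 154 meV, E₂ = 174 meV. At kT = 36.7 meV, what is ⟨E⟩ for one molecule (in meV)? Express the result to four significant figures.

3.748 meV

Eᵢ/kT = 0, 4.19619, 4.74114.
Z = Σ e^(−Eᵢ/kT) = e^(−0) + e^(−4.19619) + e^(−4.74114) = 1.00000 + 0.0150528 + 0.00872869 = 1.02378.
⟨E⟩ = Σ Eᵢ e^(−Eᵢ/kT) / Z = (0·1.00000 + 154·0.0150528 + 174·0.00872869) / 1.02378 = 3.748 meV.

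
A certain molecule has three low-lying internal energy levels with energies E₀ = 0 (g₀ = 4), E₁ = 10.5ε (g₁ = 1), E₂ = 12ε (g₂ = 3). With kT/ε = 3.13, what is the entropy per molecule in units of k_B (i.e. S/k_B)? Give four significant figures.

Eᵢ/kT = 0, 3.35463, 3.83387.
Z = Σ gᵢe^(−Eᵢ/kT) = 4·e^(−0) + 1·e^(−3.35463) + 3·e^(−3.83387) = 4.00000 + 0.0349223 + 0.0648773 = 4.09980.
⟨E⟩ = Σ EᵢPᵢ = 0.279334 ε.
S/k_B = ln Z + ⟨E⟩/kT = ln(4.09980) + 0.279334/3.13 = 1.41094 + 0.0892441 = 1.500.

1.500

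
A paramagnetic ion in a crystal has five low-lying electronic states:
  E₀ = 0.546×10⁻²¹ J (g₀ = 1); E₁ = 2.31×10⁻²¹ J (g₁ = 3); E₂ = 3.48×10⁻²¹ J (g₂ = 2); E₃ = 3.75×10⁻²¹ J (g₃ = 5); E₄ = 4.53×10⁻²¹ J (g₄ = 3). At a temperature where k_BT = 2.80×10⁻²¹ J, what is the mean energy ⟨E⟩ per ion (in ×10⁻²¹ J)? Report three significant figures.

2.84 ×10⁻²¹ J

Eᵢ/kT = 0.19500, 0.82500, 1.2429, 1.3393, 1.6179.
Z = Σ gᵢe^(−Eᵢ/kT) = 1·e^(−0.19500) + 3·e^(−0.82500) + 2·e^(−1.2429) + 5·e^(−1.3393) + 3·e^(−1.6179) = 0.82283 + 1.3147 + 0.57709 + 1.3101 + 0.59494 = 4.6197.
⟨E⟩ = Σ Eᵢ gᵢe^(−Eᵢ/kT) / Z = (0.546·0.82283 + 2.31·1.3147 + 3.48·0.57709 + 3.75·1.3101 + 4.53·0.59494) / 4.6197 = 2.84 ×10⁻²¹ J.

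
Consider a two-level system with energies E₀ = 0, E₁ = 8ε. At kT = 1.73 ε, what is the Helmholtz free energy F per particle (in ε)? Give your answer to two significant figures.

Eᵢ/kT = 0, 4.624.
Z = Σ e^(−Eᵢ/kT) = e^(−0) + e^(−4.624) = 1.000 + 0.009813 = 1.010.
F = −kT ln Z = −1.73 × ln(1.010) = −1.73 × 0.009950 = -0.017 ε.

-0.017 ε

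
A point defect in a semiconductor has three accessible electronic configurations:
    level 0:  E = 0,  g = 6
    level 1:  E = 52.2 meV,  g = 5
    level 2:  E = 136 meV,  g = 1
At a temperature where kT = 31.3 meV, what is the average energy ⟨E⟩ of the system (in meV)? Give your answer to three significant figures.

7.33 meV

Eᵢ/kT = 0, 1.6677, 4.3450.
Z = Σ gᵢe^(−Eᵢ/kT) = 6·e^(−0) + 5·e^(−1.6677) + 1·e^(−4.3450) = 6.0000 + 0.94340 + 0.012972 = 6.9564.
⟨E⟩ = Σ Eᵢ gᵢe^(−Eᵢ/kT) / Z = (0·6.0000 + 52.2·0.94340 + 136·0.012972) / 6.9564 = 7.33 meV.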